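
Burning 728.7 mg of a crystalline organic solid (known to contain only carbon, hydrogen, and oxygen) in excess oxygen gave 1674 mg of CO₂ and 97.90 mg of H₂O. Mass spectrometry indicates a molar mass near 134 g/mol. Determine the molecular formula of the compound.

C7H2O3

mol C = 1.674 g CO₂ ÷ 44.009 g/mol = 0.038038 mol
mol H = 2 × 0.09790 g H₂O ÷ 18.015 g/mol = 0.010869 mol
mass O = 0.7287 − (0.45687 + 0.010956) = 0.26087 g → mol O = 0.26087 ÷ 15.999 = 0.016306 mol
Divide by the smallest (0.010869 mol): C 3.500, H 1.000, O 1.500
Multiplying each by 2 gives whole numbers: C 7.00, H 2.00, O 3.00
Empirical formula: C7H2O3
Empirical-formula mass = 134.09 g/mol; 134 ÷ 134.09 ≈ 1, so the molecular formula is C7H2O3.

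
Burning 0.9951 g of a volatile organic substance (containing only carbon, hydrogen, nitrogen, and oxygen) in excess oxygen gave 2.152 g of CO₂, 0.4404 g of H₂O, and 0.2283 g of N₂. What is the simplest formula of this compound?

C6H6N2O

mol C = 2.152 g CO₂ ÷ 44.009 g/mol = 0.048899 mol
mol H = 2 × 0.4404 g H₂O ÷ 18.015 g/mol = 0.048893 mol
mol N = 2 × 0.2283 g N₂ ÷ 28.014 g/mol = 0.016299 mol
mass O = 0.9951 − (0.58733 + 0.049284 + 0.22830) = 0.13019 g → mol O = 0.13019 ÷ 15.999 = 0.0081373 mol
Divide by the smallest (0.0081373 mol): C 6.009, H 6.008, N 2.003, O 1.000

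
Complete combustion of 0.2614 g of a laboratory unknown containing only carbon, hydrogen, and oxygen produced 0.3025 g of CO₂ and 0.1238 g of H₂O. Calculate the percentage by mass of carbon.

mol C = 0.3025 g CO₂ ÷ 44.009 g/mol = 0.0068736 mol
mol H = 2 × 0.1238 g H₂O ÷ 18.015 g/mol = 0.013744 mol
mass O = 0.2614 − (0.082559 + 0.013854) = 0.16499 g → mol O = 0.16499 ÷ 15.999 = 0.010312 mol
mass % C = 0.082559 g ÷ 0.2614 g × 100%

31.58%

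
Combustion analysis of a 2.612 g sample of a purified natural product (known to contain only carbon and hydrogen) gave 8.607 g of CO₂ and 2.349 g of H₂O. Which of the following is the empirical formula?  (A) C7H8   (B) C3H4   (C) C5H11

(B) C3H4

mol C = 8.607 g CO₂ ÷ 44.009 g/mol = 0.19557 mol
mol H = 2 × 2.349 g H₂O ÷ 18.015 g/mol = 0.26078 mol
Divide by the smallest (0.19557 mol): C 1.000, H 1.333
Multiplying each by 3 gives whole numbers: C 3.00, H 4.00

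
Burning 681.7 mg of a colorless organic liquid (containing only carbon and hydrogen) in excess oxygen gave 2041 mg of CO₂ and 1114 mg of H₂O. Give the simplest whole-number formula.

C3H8

mol C = 2.041 g CO₂ ÷ 44.009 g/mol = 0.046377 mol
mol H = 2 × 1.114 g H₂O ÷ 18.015 g/mol = 0.12367 mol
Divide by the smallest (0.046377 mol): C 1.000, H 2.667
Multiplying each by 3 gives whole numbers: C 3.00, H 8.00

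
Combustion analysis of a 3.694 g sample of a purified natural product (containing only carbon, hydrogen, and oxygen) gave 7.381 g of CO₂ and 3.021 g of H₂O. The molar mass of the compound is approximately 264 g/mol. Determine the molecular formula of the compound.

mol C = 7.381 g CO₂ ÷ 44.009 g/mol = 0.16772 mol
mol H = 2 × 3.021 g H₂O ÷ 18.015 g/mol = 0.33539 mol
mass O = 3.694 − (2.0144 + 0.33807) = 1.3415 g → mol O = 1.3415 ÷ 15.999 = 0.083849 mol
Divide by the smallest (0.083849 mol): C 2.000, H 4.000, O 1.000
Empirical formula: C2H4O
Empirical-formula mass = 44.05 g/mol; 264 ÷ 44.05 ≈ 6, so the molecular formula is C12H24O6.

C12H24O6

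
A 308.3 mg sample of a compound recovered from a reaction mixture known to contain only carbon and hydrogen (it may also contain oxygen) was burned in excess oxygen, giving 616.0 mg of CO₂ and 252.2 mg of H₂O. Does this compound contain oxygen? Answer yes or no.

mol C = 0.6160 g CO₂ ÷ 44.009 g/mol = 0.013997 mol
mol H = 2 × 0.2522 g H₂O ÷ 18.015 g/mol = 0.027999 mol
C and H account for only 0.19634 g of the 0.3083 g sample; the remaining 0.11196 g must be oxygen.

yes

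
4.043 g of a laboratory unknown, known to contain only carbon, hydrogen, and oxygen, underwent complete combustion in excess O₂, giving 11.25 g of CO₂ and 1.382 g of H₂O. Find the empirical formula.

C5H3O

mol C = 11.25 g CO₂ ÷ 44.009 g/mol = 0.25563 mol
mol H = 2 × 1.382 g H₂O ÷ 18.015 g/mol = 0.15343 mol
mass O = 4.043 − (3.0704 + 0.15466) = 0.81798 g → mol O = 0.81798 ÷ 15.999 = 0.051127 mol
Divide by the smallest (0.051127 mol): C 5.000, H 3.001, O 1.000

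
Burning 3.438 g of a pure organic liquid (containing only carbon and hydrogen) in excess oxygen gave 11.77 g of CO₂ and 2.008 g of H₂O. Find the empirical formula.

mol C = 11.77 g CO₂ ÷ 44.009 g/mol = 0.26745 mol
mol H = 2 × 2.008 g H₂O ÷ 18.015 g/mol = 0.22293 mol
Divide by the smallest (0.22293 mol): C 1.200, H 1.000
Multiplying each by 5 gives whole numbers: C 6.00, H 5.00

C6H5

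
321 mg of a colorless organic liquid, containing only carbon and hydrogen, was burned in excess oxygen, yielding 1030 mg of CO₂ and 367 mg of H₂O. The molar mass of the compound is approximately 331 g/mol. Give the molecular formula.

mol C = 1.03 g CO₂ ÷ 44.009 g/mol = 0.02340 mol
mol H = 2 × 0.367 g H₂O ÷ 18.015 g/mol = 0.04074 mol
Divide by the smallest (0.02340 mol): C 1.000, H 1.741
Multiplying each by 4 gives whole numbers: C 4.00, H 6.96
Empirical formula: C4H7
Empirical-formula mass = 55.10 g/mol; 331 ÷ 55.10 ≈ 6, so the molecular formula is C24H42.

C24H42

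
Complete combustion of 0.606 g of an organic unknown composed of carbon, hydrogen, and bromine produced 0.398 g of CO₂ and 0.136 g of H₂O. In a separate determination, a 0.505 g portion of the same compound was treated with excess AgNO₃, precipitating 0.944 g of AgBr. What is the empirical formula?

C3H5Br2

mol C = 0.398 g CO₂ ÷ 44.009 g/mol = 0.009044 mol
mol H = 2 × 0.136 g H₂O ÷ 18.015 g/mol = 0.01510 mol
From the AgBr data: mol Br per gram of compound = (0.944 ÷ 187.772) ÷ 0.505 = 0.009955 mol/g, so in the 0.606 g combustion sample mol Br = 0.006033 mol
Divide by the smallest (0.006033 mol): C 1.499, H 2.503, Br 1.000
Multiplying each by 2 gives whole numbers: C 3.00, H 5.01, Br 2.00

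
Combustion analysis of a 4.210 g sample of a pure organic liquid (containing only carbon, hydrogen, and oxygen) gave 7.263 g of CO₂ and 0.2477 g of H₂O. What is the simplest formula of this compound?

mol C = 7.263 g CO₂ ÷ 44.009 g/mol = 0.16503 mol
mol H = 2 × 0.2477 g H₂O ÷ 18.015 g/mol = 0.027499 mol
mass O = 4.210 − (1.9822 + 0.027719) = 2.2001 g → mol O = 2.2001 ÷ 15.999 = 0.13751 mol
Divide by the smallest (0.027499 mol): C 6.001, H 1.000, O 5.001

C6HO5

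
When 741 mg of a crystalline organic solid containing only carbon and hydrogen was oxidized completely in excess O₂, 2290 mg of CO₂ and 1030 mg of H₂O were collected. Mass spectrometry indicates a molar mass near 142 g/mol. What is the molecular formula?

mol C = 2.29 g CO₂ ÷ 44.009 g/mol = 0.05203 mol
mol H = 2 × 1.03 g H₂O ÷ 18.015 g/mol = 0.1143 mol
Divide by the smallest (0.05203 mol): C 1.000, H 2.198
Multiplying each by 5 gives whole numbers: C 5.00, H 10.99
Empirical formula: C5H11
Empirical-formula mass = 71.14 g/mol; 142 ÷ 71.14 ≈ 2, so the molecular formula is C10H22.

C10H22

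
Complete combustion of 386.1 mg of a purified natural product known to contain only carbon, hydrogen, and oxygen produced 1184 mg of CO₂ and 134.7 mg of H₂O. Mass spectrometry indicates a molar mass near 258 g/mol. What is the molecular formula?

C18H10O2

mol C = 1.184 g CO₂ ÷ 44.009 g/mol = 0.026904 mol
mol H = 2 × 0.1347 g H₂O ÷ 18.015 g/mol = 0.014954 mol
mass O = 0.3861 − (0.32314 + 0.015074) = 0.047887 g → mol O = 0.047887 ÷ 15.999 = 0.0029931 mol
Divide by the smallest (0.0029931 mol): C 8.988, H 4.996, O 1.000
Empirical formula: C9H5O
Empirical-formula mass = 129.14 g/mol; 258 ÷ 129.14 ≈ 2, so the molecular formula is C18H10O2.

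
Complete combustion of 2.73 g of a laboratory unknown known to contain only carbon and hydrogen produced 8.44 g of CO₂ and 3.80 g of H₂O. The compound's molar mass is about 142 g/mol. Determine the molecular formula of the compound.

C10H22

mol C = 8.44 g CO₂ ÷ 44.009 g/mol = 0.1918 mol
mol H = 2 × 3.80 g H₂O ÷ 18.015 g/mol = 0.4219 mol
Divide by the smallest (0.1918 mol): C 1.000, H 2.200
Multiplying each by 5 gives whole numbers: C 5.00, H 11.00
Empirical formula: C5H11
Empirical-formula mass = 71.14 g/mol; 142 ÷ 71.14 ≈ 2, so the molecular formula is C10H22.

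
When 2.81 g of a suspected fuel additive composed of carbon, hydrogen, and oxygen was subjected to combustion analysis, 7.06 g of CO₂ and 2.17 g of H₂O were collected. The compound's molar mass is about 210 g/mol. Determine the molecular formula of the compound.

mol C = 7.06 g CO₂ ÷ 44.009 g/mol = 0.1604 mol
mol H = 2 × 2.17 g H₂O ÷ 18.015 g/mol = 0.2409 mol
mass O = 2.81 − (1.927 + 0.2428) = 0.6403 g → mol O = 0.6403 ÷ 15.999 = 0.04002 mol
Divide by the smallest (0.04002 mol): C 4.008, H 6.019, O 1.000
Empirical formula: C4H6O
Empirical-formula mass = 70.09 g/mol; 210 ÷ 70.09 ≈ 3, so the molecular formula is C12H18O3.

C12H18O3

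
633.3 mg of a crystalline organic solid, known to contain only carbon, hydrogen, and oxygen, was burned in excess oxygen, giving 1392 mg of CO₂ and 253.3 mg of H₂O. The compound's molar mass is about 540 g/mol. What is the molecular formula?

mol C = 1.392 g CO₂ ÷ 44.009 g/mol = 0.031630 mol
mol H = 2 × 0.2533 g H₂O ÷ 18.015 g/mol = 0.028121 mol
mass O = 0.6333 − (0.37991 + 0.028346) = 0.22505 g → mol O = 0.22505 ÷ 15.999 = 0.014066 mol
Divide by the smallest (0.014066 mol): C 2.249, H 1.999, O 1.000
Multiplying each by 4 gives whole numbers: C 8.99, H 8.00, O 4.00
Empirical formula: C9H8O4
Empirical-formula mass = 180.16 g/mol; 540 ÷ 180.16 ≈ 3, so the molecular formula is C27H24O12.

C27H24O12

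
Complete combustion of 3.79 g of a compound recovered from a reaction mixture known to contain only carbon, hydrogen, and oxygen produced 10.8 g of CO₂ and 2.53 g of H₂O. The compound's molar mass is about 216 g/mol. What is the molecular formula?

C14H16O2

mol C = 10.8 g CO₂ ÷ 44.009 g/mol = 0.2454 mol
mol H = 2 × 2.53 g H₂O ÷ 18.015 g/mol = 0.2809 mol
mass O = 3.79 − (2.948 + 0.2831) = 0.5593 g → mol O = 0.5593 ÷ 15.999 = 0.03496 mol
Divide by the smallest (0.03496 mol): C 7.020, H 8.034, O 1.000
Empirical formula: C7H8O
Empirical-formula mass = 108.14 g/mol; 216 ÷ 108.14 ≈ 2, so the molecular formula is C14H16O2.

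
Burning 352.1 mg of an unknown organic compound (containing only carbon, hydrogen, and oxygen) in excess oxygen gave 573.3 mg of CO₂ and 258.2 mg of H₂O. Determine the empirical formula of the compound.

mol C = 0.5733 g CO₂ ÷ 44.009 g/mol = 0.013027 mol
mol H = 2 × 0.2582 g H₂O ÷ 18.015 g/mol = 0.028665 mol
mass O = 0.3521 − (0.15647 + 0.028894) = 0.16674 g → mol O = 0.16674 ÷ 15.999 = 0.010422 mol
Divide by the smallest (0.010422 mol): C 1.250, H 2.750, O 1.000
Multiplying each by 4 gives whole numbers: C 5.00, H 11.00, O 4.00

C5H11O4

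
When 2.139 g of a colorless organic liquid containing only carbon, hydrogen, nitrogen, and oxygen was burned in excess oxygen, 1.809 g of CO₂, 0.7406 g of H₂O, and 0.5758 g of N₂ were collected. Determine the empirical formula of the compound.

mol C = 1.809 g CO₂ ÷ 44.009 g/mol = 0.041105 mol
mol H = 2 × 0.7406 g H₂O ÷ 18.015 g/mol = 0.082220 mol
mol N = 2 × 0.5758 g N₂ ÷ 28.014 g/mol = 0.041108 mol
mass O = 2.139 − (0.49371 + 0.082878 + 0.57580) = 0.98661 g → mol O = 0.98661 ÷ 15.999 = 0.061667 mol
Divide by the smallest (0.041105 mol): C 1.000, H 2.000, N 1.000, O 1.500
Multiplying each by 2 gives whole numbers: C 2.00, H 4.00, N 2.00, O 3.00

C2H4N2O3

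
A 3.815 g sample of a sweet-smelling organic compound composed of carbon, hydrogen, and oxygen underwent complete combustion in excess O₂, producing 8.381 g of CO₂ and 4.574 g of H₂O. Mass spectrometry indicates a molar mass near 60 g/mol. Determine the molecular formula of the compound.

mol C = 8.381 g CO₂ ÷ 44.009 g/mol = 0.19044 mol
mol H = 2 × 4.574 g H₂O ÷ 18.015 g/mol = 0.50780 mol
mass O = 3.815 − (2.2874 + 0.51186) = 1.0158 g → mol O = 1.0158 ÷ 15.999 = 0.063490 mol
Divide by the smallest (0.063490 mol): C 2.999, H 7.998, O 1.000
Empirical formula: C3H8O
Empirical-formula mass = 60.10 g/mol; 60 ÷ 60.10 ≈ 1, so the molecular formula is C3H8O.

C3H8O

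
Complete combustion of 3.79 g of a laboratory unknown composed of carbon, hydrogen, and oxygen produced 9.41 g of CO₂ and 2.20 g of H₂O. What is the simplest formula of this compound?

C7H8O2

mol C = 9.41 g CO₂ ÷ 44.009 g/mol = 0.2138 mol
mol H = 2 × 2.20 g H₂O ÷ 18.015 g/mol = 0.2442 mol
mass O = 3.79 − (2.568 + 0.2462) = 0.9756 g → mol O = 0.9756 ÷ 15.999 = 0.06098 mol
Divide by the smallest (0.06098 mol): C 3.506, H 4.005, O 1.000
Multiplying each by 2 gives whole numbers: C 7.01, H 8.01, O 2.00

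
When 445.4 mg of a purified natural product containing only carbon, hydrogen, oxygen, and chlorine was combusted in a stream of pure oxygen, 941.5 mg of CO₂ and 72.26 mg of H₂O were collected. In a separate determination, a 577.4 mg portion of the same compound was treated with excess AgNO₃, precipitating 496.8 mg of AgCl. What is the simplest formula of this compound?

mol C = 0.9415 g CO₂ ÷ 44.009 g/mol = 0.021393 mol
mol H = 2 × 0.07226 g H₂O ÷ 18.015 g/mol = 0.0080222 mol
From the AgCl data: mol Cl per gram of compound = (0.4968 ÷ 143.318) ÷ 0.5774 = 0.0060035 mol/g, so in the 0.4454 g combustion sample mol Cl = 0.0026740 mol
mass O = 0.4454 − (0.25696 + 0.0080864 + 0.094792) = 0.085566 g → mol O = 0.085566 ÷ 15.999 = 0.0053482 mol
Divide by the smallest (0.0026740 mol): C 8.001, H 3.000, Cl 1.000, O 2.000

C8H3ClO2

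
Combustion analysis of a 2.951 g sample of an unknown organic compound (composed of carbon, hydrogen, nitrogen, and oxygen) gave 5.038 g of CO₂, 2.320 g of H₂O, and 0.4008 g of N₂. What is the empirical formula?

mol C = 5.038 g CO₂ ÷ 44.009 g/mol = 0.11448 mol
mol H = 2 × 2.320 g H₂O ÷ 18.015 g/mol = 0.25756 mol
mol N = 2 × 0.4008 g N₂ ÷ 28.014 g/mol = 0.028614 mol
mass O = 2.951 − (1.3750 + 0.25962 + 0.40080) = 0.91560 g → mol O = 0.91560 ÷ 15.999 = 0.057228 mol
Divide by the smallest (0.028614 mol): C 4.001, H 9.001, N 1.000, O 2.000

C4H9NO2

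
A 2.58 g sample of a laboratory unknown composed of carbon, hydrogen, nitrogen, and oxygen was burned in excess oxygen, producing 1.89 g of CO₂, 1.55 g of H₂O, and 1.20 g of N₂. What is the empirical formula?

CH4N2O

mol C = 1.89 g CO₂ ÷ 44.009 g/mol = 0.04295 mol
mol H = 2 × 1.55 g H₂O ÷ 18.015 g/mol = 0.1721 mol
mol N = 2 × 1.20 g N₂ ÷ 28.014 g/mol = 0.08567 mol
mass O = 2.58 − (0.5158 + 0.1735 + 1.200) = 0.6907 g → mol O = 0.6907 ÷ 15.999 = 0.04317 mol
Divide by the smallest (0.04295 mol): C 1.000, H 4.007, N 1.995, O 1.005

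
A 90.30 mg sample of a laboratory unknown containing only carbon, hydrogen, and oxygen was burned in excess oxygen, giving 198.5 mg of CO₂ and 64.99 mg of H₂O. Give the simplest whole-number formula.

C5H8O2

mol C = 0.1985 g CO₂ ÷ 44.009 g/mol = 0.0045104 mol
mol H = 2 × 0.06499 g H₂O ÷ 18.015 g/mol = 0.0072151 mol
mass O = 0.09030 − (0.054175 + 0.0072728) = 0.028852 g → mol O = 0.028852 ÷ 15.999 = 0.0018034 mol
Divide by the smallest (0.0018034 mol): C 2.501, H 4.001, O 1.000
Multiplying each by 2 gives whole numbers: C 5.00, H 8.00, O 2.00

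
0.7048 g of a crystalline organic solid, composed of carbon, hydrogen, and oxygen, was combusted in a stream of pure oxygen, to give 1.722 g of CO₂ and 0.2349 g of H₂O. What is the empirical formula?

C3H2O

mol C = 1.722 g CO₂ ÷ 44.009 g/mol = 0.039128 mol
mol H = 2 × 0.2349 g H₂O ÷ 18.015 g/mol = 0.026078 mol
mass O = 0.7048 − (0.46997 + 0.026287) = 0.20854 g → mol O = 0.20854 ÷ 15.999 = 0.013035 mol
Divide by the smallest (0.013035 mol): C 3.002, H 2.001, O 1.000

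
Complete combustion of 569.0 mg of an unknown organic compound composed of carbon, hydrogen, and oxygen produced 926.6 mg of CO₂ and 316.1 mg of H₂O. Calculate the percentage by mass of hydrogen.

mol C = 0.9266 g CO₂ ÷ 44.009 g/mol = 0.021055 mol
mol H = 2 × 0.3161 g H₂O ÷ 18.015 g/mol = 0.035093 mol
mass O = 0.5690 − (0.25289 + 0.035374) = 0.28074 g → mol O = 0.28074 ÷ 15.999 = 0.017547 mol
mass % H = 0.035374 g ÷ 0.5690 g × 100%

6.22%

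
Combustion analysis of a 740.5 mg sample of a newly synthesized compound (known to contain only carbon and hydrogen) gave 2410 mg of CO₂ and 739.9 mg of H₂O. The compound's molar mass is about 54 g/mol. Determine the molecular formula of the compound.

C4H6

mol C = 2.410 g CO₂ ÷ 44.009 g/mol = 0.054762 mol
mol H = 2 × 0.7399 g H₂O ÷ 18.015 g/mol = 0.082143 mol
Divide by the smallest (0.054762 mol): C 1.000, H 1.500
Multiplying each by 2 gives whole numbers: C 2.00, H 3.00
Empirical formula: C2H3
Empirical-formula mass = 27.05 g/mol; 54 ÷ 27.05 ≈ 2, so the molecular formula is C4H6.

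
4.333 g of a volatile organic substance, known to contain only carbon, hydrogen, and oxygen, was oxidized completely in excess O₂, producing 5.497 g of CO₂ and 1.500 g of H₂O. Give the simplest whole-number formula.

C3H4O4

mol C = 5.497 g CO₂ ÷ 44.009 g/mol = 0.12491 mol
mol H = 2 × 1.500 g H₂O ÷ 18.015 g/mol = 0.16653 mol
mass O = 4.333 − (1.5002 + 0.16786) = 2.6649 g → mol O = 2.6649 ÷ 15.999 = 0.16657 mol
Divide by the smallest (0.12491 mol): C 1.000, H 1.333, O 1.334
Multiplying each by 3 gives whole numbers: C 3.00, H 4.00, O 4.00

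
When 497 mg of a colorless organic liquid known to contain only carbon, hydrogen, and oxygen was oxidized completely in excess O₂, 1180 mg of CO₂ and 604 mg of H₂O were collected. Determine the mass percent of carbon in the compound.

mol C = 1.18 g CO₂ ÷ 44.009 g/mol = 0.02681 mol
mol H = 2 × 0.604 g H₂O ÷ 18.015 g/mol = 0.06706 mol
mass O = 0.497 − (0.3220 + 0.06759) = 0.1074 g → mol O = 0.1074 ÷ 15.999 = 0.006710 mol
mass % C = 0.3220 g ÷ 0.497 g × 100%

64.8%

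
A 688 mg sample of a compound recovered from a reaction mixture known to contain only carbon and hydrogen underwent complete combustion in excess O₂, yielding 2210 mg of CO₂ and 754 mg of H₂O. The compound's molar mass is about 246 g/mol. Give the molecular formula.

C18H30

mol C = 2.21 g CO₂ ÷ 44.009 g/mol = 0.05022 mol
mol H = 2 × 0.754 g H₂O ÷ 18.015 g/mol = 0.08371 mol
Divide by the smallest (0.05022 mol): C 1.000, H 1.667
Multiplying each by 3 gives whole numbers: C 3.00, H 5.00
Empirical formula: C3H5
Empirical-formula mass = 41.07 g/mol; 246 ÷ 41.07 ≈ 6, so the molecular formula is C18H30.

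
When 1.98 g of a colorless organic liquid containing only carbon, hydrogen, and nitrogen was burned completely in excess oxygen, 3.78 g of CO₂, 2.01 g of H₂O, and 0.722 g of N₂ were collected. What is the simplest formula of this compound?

mol C = 3.78 g CO₂ ÷ 44.009 g/mol = 0.08589 mol
mol H = 2 × 2.01 g H₂O ÷ 18.015 g/mol = 0.2231 mol
mol N = 2 × 0.722 g N₂ ÷ 28.014 g/mol = 0.05155 mol
Divide by the smallest (0.05155 mol): C 1.666, H 4.329, N 1.000
Multiplying each by 3 gives whole numbers: C 5.00, H 12.99, N 3.00

C5H13N3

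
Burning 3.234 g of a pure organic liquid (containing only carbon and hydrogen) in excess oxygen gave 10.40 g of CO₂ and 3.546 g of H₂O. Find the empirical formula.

mol C = 10.40 g CO₂ ÷ 44.009 g/mol = 0.23632 mol
mol H = 2 × 3.546 g H₂O ÷ 18.015 g/mol = 0.39367 mol
Divide by the smallest (0.23632 mol): C 1.000, H 1.666
Multiplying each by 3 gives whole numbers: C 3.00, H 5.00

C3H5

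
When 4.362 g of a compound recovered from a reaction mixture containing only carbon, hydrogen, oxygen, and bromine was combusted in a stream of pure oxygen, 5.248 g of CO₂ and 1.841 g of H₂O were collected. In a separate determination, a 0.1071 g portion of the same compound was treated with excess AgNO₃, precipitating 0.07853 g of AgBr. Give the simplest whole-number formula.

mol C = 5.248 g CO₂ ÷ 44.009 g/mol = 0.11925 mol
mol H = 2 × 1.841 g H₂O ÷ 18.015 g/mol = 0.20439 mol
From the AgBr data: mol Br per gram of compound = (0.07853 ÷ 187.772) ÷ 0.1071 = 0.0039049 mol/g, so in the 4.362 g combustion sample mol Br = 0.017033 mol
mass O = 4.362 − (1.4323 + 0.20602 + 1.3610) = 1.3627 g → mol O = 1.3627 ÷ 15.999 = 0.085171 mol
Divide by the smallest (0.017033 mol): C 7.001, H 11.999, Br 1.000, O 5.000

C7H12BrO5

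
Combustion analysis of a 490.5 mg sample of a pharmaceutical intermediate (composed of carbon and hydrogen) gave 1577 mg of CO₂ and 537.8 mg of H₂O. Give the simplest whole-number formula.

C3H5

mol C = 1.577 g CO₂ ÷ 44.009 g/mol = 0.035834 mol
mol H = 2 × 0.5378 g H₂O ÷ 18.015 g/mol = 0.059706 mol
Divide by the smallest (0.035834 mol): C 1.000, H 1.666
Multiplying each by 3 gives whole numbers: C 3.00, H 5.00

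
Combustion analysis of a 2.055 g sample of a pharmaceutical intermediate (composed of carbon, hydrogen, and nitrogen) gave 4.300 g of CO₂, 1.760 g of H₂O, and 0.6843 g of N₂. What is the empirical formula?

mol C = 4.300 g CO₂ ÷ 44.009 g/mol = 0.097707 mol
mol H = 2 × 1.760 g H₂O ÷ 18.015 g/mol = 0.19539 mol
mol N = 2 × 0.6843 g N₂ ÷ 28.014 g/mol = 0.048854 mol
Divide by the smallest (0.048854 mol): C 2.000, H 4.000, N 1.000

C2H4N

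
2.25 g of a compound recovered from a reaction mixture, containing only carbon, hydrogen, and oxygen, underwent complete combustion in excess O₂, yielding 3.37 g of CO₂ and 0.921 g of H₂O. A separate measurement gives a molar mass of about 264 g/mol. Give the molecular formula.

C9H12O9

mol C = 3.37 g CO₂ ÷ 44.009 g/mol = 0.07658 mol
mol H = 2 × 0.921 g H₂O ÷ 18.015 g/mol = 0.1022 mol
mass O = 2.25 − (0.9197 + 0.1031) = 1.227 g → mol O = 1.227 ÷ 15.999 = 0.07670 mol
Divide by the smallest (0.07658 mol): C 1.000, H 1.335, O 1.002
Multiplying each by 3 gives whole numbers: C 3.00, H 4.01, O 3.01
Empirical formula: C3H4O3
Empirical-formula mass = 88.06 g/mol; 264 ÷ 88.06 ≈ 3, so the molecular formula is C9H12O9.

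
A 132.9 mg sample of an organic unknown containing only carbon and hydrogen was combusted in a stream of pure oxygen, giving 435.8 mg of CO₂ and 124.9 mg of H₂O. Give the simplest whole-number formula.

C5H7

mol C = 0.4358 g CO₂ ÷ 44.009 g/mol = 0.0099025 mol
mol H = 2 × 0.1249 g H₂O ÷ 18.015 g/mol = 0.013866 mol
Divide by the smallest (0.0099025 mol): C 1.000, H 1.400
Multiplying each by 5 gives whole numbers: C 5.00, H 7.00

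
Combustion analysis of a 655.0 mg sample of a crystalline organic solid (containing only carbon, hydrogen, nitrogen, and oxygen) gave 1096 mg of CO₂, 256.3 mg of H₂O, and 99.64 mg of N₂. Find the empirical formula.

mol C = 1.096 g CO₂ ÷ 44.009 g/mol = 0.024904 mol
mol H = 2 × 0.2563 g H₂O ÷ 18.015 g/mol = 0.028454 mol
mol N = 2 × 0.09964 g N₂ ÷ 28.014 g/mol = 0.0071136 mol
mass O = 0.6550 − (0.29912 + 0.028682 + 0.099640) = 0.22756 g → mol O = 0.22756 ÷ 15.999 = 0.014223 mol
Divide by the smallest (0.0071136 mol): C 3.501, H 4.000, N 1.000, O 1.999
Multiplying each by 2 gives whole numbers: C 7.00, H 8.00, N 2.00, O 4.00

C7H8N2O4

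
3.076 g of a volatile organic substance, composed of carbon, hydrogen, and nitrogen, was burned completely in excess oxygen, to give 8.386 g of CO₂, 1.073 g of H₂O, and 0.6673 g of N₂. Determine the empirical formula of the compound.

C8H5N2

mol C = 8.386 g CO₂ ÷ 44.009 g/mol = 0.19055 mol
mol H = 2 × 1.073 g H₂O ÷ 18.015 g/mol = 0.11912 mol
mol N = 2 × 0.6673 g N₂ ÷ 28.014 g/mol = 0.047640 mol
Divide by the smallest (0.047640 mol): C 4.000, H 2.500, N 1.000
Multiplying each by 2 gives whole numbers: C 8.00, H 5.00, N 2.00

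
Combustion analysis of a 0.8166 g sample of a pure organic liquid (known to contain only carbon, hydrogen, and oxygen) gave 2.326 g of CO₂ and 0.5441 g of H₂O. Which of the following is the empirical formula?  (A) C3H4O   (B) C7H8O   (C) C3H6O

mol C = 2.326 g CO₂ ÷ 44.009 g/mol = 0.052853 mol
mol H = 2 × 0.5441 g H₂O ÷ 18.015 g/mol = 0.060405 mol
mass O = 0.8166 − (0.63482 + 0.060888) = 0.12090 g → mol O = 0.12090 ÷ 15.999 = 0.0075565 mol
Divide by the smallest (0.0075565 mol): C 6.994, H 7.994, O 1.000

(B) C7H8O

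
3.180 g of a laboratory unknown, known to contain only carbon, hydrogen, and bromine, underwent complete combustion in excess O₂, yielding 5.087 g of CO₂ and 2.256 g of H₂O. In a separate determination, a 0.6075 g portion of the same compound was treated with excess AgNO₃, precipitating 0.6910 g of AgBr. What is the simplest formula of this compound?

mol C = 5.087 g CO₂ ÷ 44.009 g/mol = 0.11559 mol
mol H = 2 × 2.256 g H₂O ÷ 18.015 g/mol = 0.25046 mol
From the AgBr data: mol Br per gram of compound = (0.6910 ÷ 187.772) ÷ 0.6075 = 0.0060576 mol/g, so in the 3.180 g combustion sample mol Br = 0.019263 mol
Divide by the smallest (0.019263 mol): C 6.001, H 13.002, Br 1.000

C6H13Br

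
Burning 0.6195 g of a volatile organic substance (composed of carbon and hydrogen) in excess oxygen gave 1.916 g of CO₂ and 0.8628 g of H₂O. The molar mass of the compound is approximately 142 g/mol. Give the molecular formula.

C10H22

mol C = 1.916 g CO₂ ÷ 44.009 g/mol = 0.043537 mol
mol H = 2 × 0.8628 g H₂O ÷ 18.015 g/mol = 0.095787 mol
Divide by the smallest (0.043537 mol): C 1.000, H 2.200
Multiplying each by 5 gives whole numbers: C 5.00, H 11.00
Empirical formula: C5H11
Empirical-formula mass = 71.14 g/mol; 142 ÷ 71.14 ≈ 2, so the molecular formula is C10H22.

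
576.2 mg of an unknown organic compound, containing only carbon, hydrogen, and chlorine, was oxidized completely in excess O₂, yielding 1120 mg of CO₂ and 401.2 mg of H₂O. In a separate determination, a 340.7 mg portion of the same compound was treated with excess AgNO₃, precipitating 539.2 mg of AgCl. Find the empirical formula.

mol C = 1.120 g CO₂ ÷ 44.009 g/mol = 0.025449 mol
mol H = 2 × 0.4012 g H₂O ÷ 18.015 g/mol = 0.044541 mol
From the AgCl data: mol Cl per gram of compound = (0.5392 ÷ 143.318) ÷ 0.3407 = 0.011043 mol/g, so in the 0.5762 g combustion sample mol Cl = 0.0063628 mol
Divide by the smallest (0.0063628 mol): C 4.000, H 7.000, Cl 1.000

C4H7Cl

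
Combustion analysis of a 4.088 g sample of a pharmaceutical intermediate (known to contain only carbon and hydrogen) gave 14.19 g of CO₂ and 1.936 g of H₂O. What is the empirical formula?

C3H2

mol C = 14.19 g CO₂ ÷ 44.009 g/mol = 0.32243 mol
mol H = 2 × 1.936 g H₂O ÷ 18.015 g/mol = 0.21493 mol
Divide by the smallest (0.21493 mol): C 1.500, H 1.000
Multiplying each by 2 gives whole numbers: C 3.00, H 2.00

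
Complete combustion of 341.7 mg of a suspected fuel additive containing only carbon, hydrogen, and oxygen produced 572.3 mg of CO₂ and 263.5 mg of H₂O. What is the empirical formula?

C4H9O3

mol C = 0.5723 g CO₂ ÷ 44.009 g/mol = 0.013004 mol
mol H = 2 × 0.2635 g H₂O ÷ 18.015 g/mol = 0.029253 mol
mass O = 0.3417 − (0.15619 + 0.029487) = 0.15602 g → mol O = 0.15602 ÷ 15.999 = 0.0097518 mol
Divide by the smallest (0.0097518 mol): C 1.334, H 3.000, O 1.000
Multiplying each by 3 gives whole numbers: C 4.00, H 9.00, O 3.00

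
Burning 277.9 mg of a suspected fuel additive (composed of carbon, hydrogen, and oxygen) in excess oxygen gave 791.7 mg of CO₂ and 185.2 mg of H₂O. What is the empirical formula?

C7H8O

mol C = 0.7917 g CO₂ ÷ 44.009 g/mol = 0.017990 mol
mol H = 2 × 0.1852 g H₂O ÷ 18.015 g/mol = 0.020561 mol
mass O = 0.2779 − (0.21607 + 0.020725) = 0.041103 g → mol O = 0.041103 ÷ 15.999 = 0.0025691 mol
Divide by the smallest (0.0025691 mol): C 7.002, H 8.003, O 1.000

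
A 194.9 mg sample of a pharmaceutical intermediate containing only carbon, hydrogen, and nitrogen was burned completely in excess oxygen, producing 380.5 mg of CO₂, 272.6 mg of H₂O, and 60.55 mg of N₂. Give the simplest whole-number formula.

mol C = 0.3805 g CO₂ ÷ 44.009 g/mol = 0.0086460 mol
mol H = 2 × 0.2726 g H₂O ÷ 18.015 g/mol = 0.030264 mol
mol N = 2 × 0.06055 g N₂ ÷ 28.014 g/mol = 0.0043228 mol
Divide by the smallest (0.0043228 mol): C 2.000, H 7.001, N 1.000

C2H7N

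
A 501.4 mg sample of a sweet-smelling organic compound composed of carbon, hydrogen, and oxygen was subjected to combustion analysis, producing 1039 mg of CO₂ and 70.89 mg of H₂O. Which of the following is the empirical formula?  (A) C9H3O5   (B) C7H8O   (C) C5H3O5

(A) C9H3O5

mol C = 1.039 g CO₂ ÷ 44.009 g/mol = 0.023609 mol
mol H = 2 × 0.07089 g H₂O ÷ 18.015 g/mol = 0.0078701 mol
mass O = 0.5014 − (0.28357 + 0.0079331) = 0.20990 g → mol O = 0.20990 ÷ 15.999 = 0.013120 mol
Divide by the smallest (0.0078701 mol): C 3.000, H 1.000, O 1.667
Multiplying each by 3 gives whole numbers: C 9.00, H 3.00, O 5.00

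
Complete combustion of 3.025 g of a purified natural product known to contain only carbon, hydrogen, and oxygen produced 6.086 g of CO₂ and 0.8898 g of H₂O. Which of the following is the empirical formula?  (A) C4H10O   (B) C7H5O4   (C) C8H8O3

mol C = 6.086 g CO₂ ÷ 44.009 g/mol = 0.13829 mol
mol H = 2 × 0.8898 g H₂O ÷ 18.015 g/mol = 0.098784 mol
mass O = 3.025 − (1.6610 + 0.099575) = 1.2644 g → mol O = 1.2644 ÷ 15.999 = 0.079032 mol
Divide by the smallest (0.079032 mol): C 1.750, H 1.250, O 1.000
Multiplying each by 4 gives whole numbers: C 7.00, H 5.00, O 4.00

(B) C7H5O4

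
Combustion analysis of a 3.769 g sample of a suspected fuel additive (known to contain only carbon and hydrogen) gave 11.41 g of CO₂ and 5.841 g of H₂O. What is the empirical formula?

C2H5

mol C = 11.41 g CO₂ ÷ 44.009 g/mol = 0.25927 mol
mol H = 2 × 5.841 g H₂O ÷ 18.015 g/mol = 0.64846 mol
Divide by the smallest (0.25927 mol): C 1.000, H 2.501
Multiplying each by 2 gives whole numbers: C 2.00, H 5.00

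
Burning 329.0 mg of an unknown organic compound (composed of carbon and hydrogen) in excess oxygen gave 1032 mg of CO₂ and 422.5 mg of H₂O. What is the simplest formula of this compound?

mol C = 1.032 g CO₂ ÷ 44.009 g/mol = 0.023450 mol
mol H = 2 × 0.4225 g H₂O ÷ 18.015 g/mol = 0.046905 mol
Divide by the smallest (0.023450 mol): C 1.000, H 2.000

CH2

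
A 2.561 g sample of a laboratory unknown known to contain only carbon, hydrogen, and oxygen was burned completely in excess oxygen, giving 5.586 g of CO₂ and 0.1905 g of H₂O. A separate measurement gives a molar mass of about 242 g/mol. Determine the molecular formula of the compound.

C12H2O6

mol C = 5.586 g CO₂ ÷ 44.009 g/mol = 0.12693 mol
mol H = 2 × 0.1905 g H₂O ÷ 18.015 g/mol = 0.021149 mol
mass O = 2.561 − (1.5245 + 0.021318) = 1.0151 g → mol O = 1.0151 ÷ 15.999 = 0.063450 mol
Divide by the smallest (0.021149 mol): C 6.002, H 1.000, O 3.000
Empirical formula: C6HO3
Empirical-formula mass = 121.07 g/mol; 242 ÷ 121.07 ≈ 2, so the molecular formula is C12H2O6.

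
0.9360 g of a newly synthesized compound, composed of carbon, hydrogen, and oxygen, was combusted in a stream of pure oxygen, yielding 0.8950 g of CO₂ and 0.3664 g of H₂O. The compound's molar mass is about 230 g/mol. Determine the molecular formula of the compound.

mol C = 0.8950 g CO₂ ÷ 44.009 g/mol = 0.020337 mol
mol H = 2 × 0.3664 g H₂O ÷ 18.015 g/mol = 0.040677 mol
mass O = 0.9360 − (0.24426 + 0.041003) = 0.65073 g → mol O = 0.65073 ÷ 15.999 = 0.040673 mol
Divide by the smallest (0.020337 mol): C 1.000, H 2.000, O 2.000
Empirical formula: CH2O2
Empirical-formula mass = 46.02 g/mol; 230 ÷ 46.02 ≈ 5, so the molecular formula is C5H10O10.

C5H10O10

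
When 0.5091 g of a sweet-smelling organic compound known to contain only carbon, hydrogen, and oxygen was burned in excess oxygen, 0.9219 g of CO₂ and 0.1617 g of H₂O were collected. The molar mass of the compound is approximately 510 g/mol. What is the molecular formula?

mol C = 0.9219 g CO₂ ÷ 44.009 g/mol = 0.020948 mol
mol H = 2 × 0.1617 g H₂O ÷ 18.015 g/mol = 0.017952 mol
mass O = 0.5091 − (0.25161 + 0.018095) = 0.23940 g → mol O = 0.23940 ÷ 15.999 = 0.014963 mol
Divide by the smallest (0.014963 mol): C 1.400, H 1.200, O 1.000
Multiplying each by 5 gives whole numbers: C 7.00, H 6.00, O 5.00
Empirical formula: C7H6O5
Empirical-formula mass = 170.12 g/mol; 510 ÷ 170.12 ≈ 3, so the molecular formula is C21H18O15.

C21H18O15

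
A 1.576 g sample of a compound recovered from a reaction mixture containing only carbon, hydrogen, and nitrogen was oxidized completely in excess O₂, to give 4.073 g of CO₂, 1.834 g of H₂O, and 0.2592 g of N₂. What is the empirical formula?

mol C = 4.073 g CO₂ ÷ 44.009 g/mol = 0.092549 mol
mol H = 2 × 1.834 g H₂O ÷ 18.015 g/mol = 0.20361 mol
mol N = 2 × 0.2592 g N₂ ÷ 28.014 g/mol = 0.018505 mol
Divide by the smallest (0.018505 mol): C 5.001, H 11.003, N 1.000

C5H11N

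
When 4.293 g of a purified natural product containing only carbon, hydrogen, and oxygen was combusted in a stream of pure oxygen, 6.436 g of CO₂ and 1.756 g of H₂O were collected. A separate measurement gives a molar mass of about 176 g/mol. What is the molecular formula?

mol C = 6.436 g CO₂ ÷ 44.009 g/mol = 0.14624 mol
mol H = 2 × 1.756 g H₂O ÷ 18.015 g/mol = 0.19495 mol
mass O = 4.293 − (1.7565 + 0.19651) = 2.3400 g → mol O = 2.3400 ÷ 15.999 = 0.14626 mol
Divide by the smallest (0.14624 mol): C 1.000, H 1.333, O 1.000
Multiplying each by 3 gives whole numbers: C 3.00, H 4.00, O 3.00
Empirical formula: C3H4O3
Empirical-formula mass = 88.06 g/mol; 176 ÷ 88.06 ≈ 2, so the molecular formula is C6H8O6.

C6H8O6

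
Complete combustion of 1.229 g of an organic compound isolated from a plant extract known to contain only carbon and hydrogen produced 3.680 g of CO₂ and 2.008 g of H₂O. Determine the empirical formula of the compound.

mol C = 3.680 g CO₂ ÷ 44.009 g/mol = 0.083619 mol
mol H = 2 × 2.008 g H₂O ÷ 18.015 g/mol = 0.22293 mol
Divide by the smallest (0.083619 mol): C 1.000, H 2.666
Multiplying each by 3 gives whole numbers: C 3.00, H 8.00

C3H8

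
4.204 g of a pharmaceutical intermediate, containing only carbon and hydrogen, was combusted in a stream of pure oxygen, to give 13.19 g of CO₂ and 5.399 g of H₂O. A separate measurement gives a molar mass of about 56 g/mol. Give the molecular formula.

mol C = 13.19 g CO₂ ÷ 44.009 g/mol = 0.29971 mol
mol H = 2 × 5.399 g H₂O ÷ 18.015 g/mol = 0.59939 mol
Divide by the smallest (0.29971 mol): C 1.000, H 2.000
Empirical formula: CH2
Empirical-formula mass = 14.03 g/mol; 56 ÷ 14.03 ≈ 4, so the molecular formula is C4H8.

C4H8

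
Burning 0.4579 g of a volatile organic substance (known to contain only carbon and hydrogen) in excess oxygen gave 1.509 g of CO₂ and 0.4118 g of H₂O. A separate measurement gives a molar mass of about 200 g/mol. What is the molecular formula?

mol C = 1.509 g CO₂ ÷ 44.009 g/mol = 0.034288 mol
mol H = 2 × 0.4118 g H₂O ÷ 18.015 g/mol = 0.045717 mol
Divide by the smallest (0.034288 mol): C 1.000, H 1.333
Multiplying each by 3 gives whole numbers: C 3.00, H 4.00
Empirical formula: C3H4
Empirical-formula mass = 40.06 g/mol; 200 ÷ 40.06 ≈ 5, so the molecular formula is C15H20.

C15H20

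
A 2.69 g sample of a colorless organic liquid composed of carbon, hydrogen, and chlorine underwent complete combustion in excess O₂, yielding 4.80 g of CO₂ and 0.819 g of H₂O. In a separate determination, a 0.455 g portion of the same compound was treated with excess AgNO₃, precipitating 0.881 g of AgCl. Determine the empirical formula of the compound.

C6H5Cl2

mol C = 4.80 g CO₂ ÷ 44.009 g/mol = 0.1091 mol
mol H = 2 × 0.819 g H₂O ÷ 18.015 g/mol = 0.09092 mol
From the AgCl data: mol Cl per gram of compound = (0.881 ÷ 143.318) ÷ 0.455 = 0.01351 mol/g, so in the 2.69 g combustion sample mol Cl = 0.03634 mol
Divide by the smallest (0.03634 mol): C 3.001, H 2.502, Cl 1.000
Multiplying each by 2 gives whole numbers: C 6.00, H 5.00, Cl 2.00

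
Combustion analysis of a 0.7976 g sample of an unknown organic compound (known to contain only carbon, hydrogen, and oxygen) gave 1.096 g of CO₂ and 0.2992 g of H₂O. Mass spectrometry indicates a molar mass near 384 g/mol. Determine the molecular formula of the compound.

C12H16O14

mol C = 1.096 g CO₂ ÷ 44.009 g/mol = 0.024904 mol
mol H = 2 × 0.2992 g H₂O ÷ 18.015 g/mol = 0.033217 mol
mass O = 0.7976 − (0.29912 + 0.033482) = 0.46500 g → mol O = 0.46500 ÷ 15.999 = 0.029064 mol
Divide by the smallest (0.024904 mol): C 1.000, H 1.334, O 1.167
Multiplying each by 6 gives whole numbers: C 6.00, H 8.00, O 7.00
Empirical formula: C6H8O7
Empirical-formula mass = 192.12 g/mol; 384 ÷ 192.12 ≈ 2, so the molecular formula is C12H16O14.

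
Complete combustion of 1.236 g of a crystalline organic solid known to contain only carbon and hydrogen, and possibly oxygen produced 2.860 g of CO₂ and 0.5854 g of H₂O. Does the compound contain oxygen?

yes

mol C = 2.860 g CO₂ ÷ 44.009 g/mol = 0.064987 mol
mol H = 2 × 0.5854 g H₂O ÷ 18.015 g/mol = 0.064990 mol
C and H account for only 0.84607 g of the 1.236 g sample; the remaining 0.38993 g must be oxygen.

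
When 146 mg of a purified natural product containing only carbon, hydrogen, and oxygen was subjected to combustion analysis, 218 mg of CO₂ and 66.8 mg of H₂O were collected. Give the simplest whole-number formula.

C2H3O2

mol C = 0.218 g CO₂ ÷ 44.009 g/mol = 0.004954 mol
mol H = 2 × 0.0668 g H₂O ÷ 18.015 g/mol = 0.007416 mol
mass O = 0.146 − (0.05950 + 0.007475) = 0.07903 g → mol O = 0.07903 ÷ 15.999 = 0.004940 mol
Divide by the smallest (0.004940 mol): C 1.003, H 1.501, O 1.000
Multiplying each by 2 gives whole numbers: C 2.01, H 3.00, O 2.00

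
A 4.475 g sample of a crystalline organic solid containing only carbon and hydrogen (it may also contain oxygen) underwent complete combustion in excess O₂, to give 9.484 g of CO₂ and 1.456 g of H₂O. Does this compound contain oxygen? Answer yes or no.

yes

mol C = 9.484 g CO₂ ÷ 44.009 g/mol = 0.21550 mol
mol H = 2 × 1.456 g H₂O ÷ 18.015 g/mol = 0.16164 mol
C and H account for only 2.7513 g of the 4.475 g sample; the remaining 1.7237 g must be oxygen.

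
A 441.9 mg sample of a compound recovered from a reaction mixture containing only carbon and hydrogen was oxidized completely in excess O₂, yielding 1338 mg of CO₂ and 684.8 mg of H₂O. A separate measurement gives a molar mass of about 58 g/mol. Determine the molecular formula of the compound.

C4H10

mol C = 1.338 g CO₂ ÷ 44.009 g/mol = 0.030403 mol
mol H = 2 × 0.6848 g H₂O ÷ 18.015 g/mol = 0.076026 mol
Divide by the smallest (0.030403 mol): C 1.000, H 2.501
Multiplying each by 2 gives whole numbers: C 2.00, H 5.00
Empirical formula: C2H5
Empirical-formula mass = 29.06 g/mol; 58 ÷ 29.06 ≈ 2, so the molecular formula is C4H10.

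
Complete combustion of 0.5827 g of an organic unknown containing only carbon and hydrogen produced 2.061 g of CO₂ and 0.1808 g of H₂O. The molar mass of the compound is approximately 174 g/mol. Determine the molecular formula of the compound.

C14H6

mol C = 2.061 g CO₂ ÷ 44.009 g/mol = 0.046831 mol
mol H = 2 × 0.1808 g H₂O ÷ 18.015 g/mol = 0.020072 mol
Divide by the smallest (0.020072 mol): C 2.333, H 1.000
Multiplying each by 3 gives whole numbers: C 7.00, H 3.00
Empirical formula: C7H3
Empirical-formula mass = 87.10 g/mol; 174 ÷ 87.10 ≈ 2, so the molecular formula is C14H6.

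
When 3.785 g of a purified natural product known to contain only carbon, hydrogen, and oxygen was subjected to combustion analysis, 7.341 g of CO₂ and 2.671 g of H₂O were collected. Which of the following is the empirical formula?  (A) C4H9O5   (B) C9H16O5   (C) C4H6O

(B) C9H16O5

mol C = 7.341 g CO₂ ÷ 44.009 g/mol = 0.16681 mol
mol H = 2 × 2.671 g H₂O ÷ 18.015 g/mol = 0.29653 mol
mass O = 3.785 − (2.0035 + 0.29890) = 1.4826 g → mol O = 1.4826 ÷ 15.999 = 0.092667 mol
Divide by the smallest (0.092667 mol): C 1.800, H 3.200, O 1.000
Multiplying each by 5 gives whole numbers: C 9.00, H 16.00, O 5.00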